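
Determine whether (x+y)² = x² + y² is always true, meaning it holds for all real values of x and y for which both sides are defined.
Claim: (x+y)² = x² + y².
Test a specific point where both sides are defined: x = 4, y = -3.
LHS = (x+y)² ≈ 1.0000
RHS = x² + y² ≈ 25.0000
Since 1.0000 ≠ 25.0000, the equation fails at this point, so it cannot hold for all real values of x and y for which both sides are defined.
The correct expansion is (x+y)² = x² + 2xy + y²; the cross term 2xy is missing.

Conclusion: No, this is NOT an identity.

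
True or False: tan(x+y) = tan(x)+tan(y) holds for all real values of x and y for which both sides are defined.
Claim: tan(x+y) = tan(x)+tan(y).
Test a specific point where both sides are defined: x = π/4, y = -π/6.
LHS = tan(x+y) ≈ 0.2679
RHS = tan(x)+tan(y) ≈ 0.4226
Since 0.2679 ≠ 0.4226, the equation fails at this point, so it cannot hold for all real values of x and y for which both sides are defined.
The correct formula is tan(x+y) = (tan(x) + tan(y))/(1 - tan(x)tan(y)).

Conclusion: False.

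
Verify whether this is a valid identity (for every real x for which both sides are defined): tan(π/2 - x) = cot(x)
Claim: tan(π/2 - x) = cot(x).
Reasoning: tan(π/2 - x) = sin(π/2 - x)/cos(π/2 - x) = cos(x)/sin(x) = cot(x), using the cofunction identities sin(π/2 - x) = cos(x) and cos(π/2 - x) = sin(x).
So the two sides agree for every real x for which both sides are defined.

Conclusion: Yes, this is an identity.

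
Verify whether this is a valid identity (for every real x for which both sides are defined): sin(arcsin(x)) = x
Yes, this is an identity.

Claim: sin(arcsin(x)) = x.
Reasoning: For -1 ≤ x ≤ 1 (where arcsin is defined), arcsin(x) is by definition an angle whose sine equals x. Taking the sine of that angle returns x. (Note the other order, arcsin(sin x) = x, is NOT an identity.)
So the two sides agree for every real x for which both sides are defined.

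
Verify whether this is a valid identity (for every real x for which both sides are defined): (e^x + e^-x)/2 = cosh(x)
Claim: (e^x + e^-x)/2 = cosh(x).
Reasoning: This is exactly the definition of the hyperbolic cosine: cosh(x) := (e^x + e^-x)/2.
So the two sides agree for every real x for which both sides are defined.

Conclusion: Yes, this is an identity.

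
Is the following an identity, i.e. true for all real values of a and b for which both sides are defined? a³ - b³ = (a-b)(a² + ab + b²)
Claim: a³ - b³ = (a-b)(a² + ab + b²).
Reasoning: Expand the right side: (a-b)(a² + ab + b²) = a³ + a²b + ab² - a²b - ab² - b³ = a³ - b³ (the middle terms cancel in pairs).
So the two sides agree for all real values of a and b for which both sides are defined.

Conclusion: Yes, this is an identity.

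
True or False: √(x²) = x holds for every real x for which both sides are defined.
Claim: √(x²) = x.
Test a specific point where both sides are defined: x = -3.
LHS = √(x²) ≈ 3.0000
RHS = x ≈ -3.0000
Since 3.0000 ≠ -3.0000, the equation fails at this point, so it cannot hold for every real x for which both sides are defined.
√(x²) = |x|, which differs from x whenever x < 0 (both sides are defined for every real x).

Conclusion: False.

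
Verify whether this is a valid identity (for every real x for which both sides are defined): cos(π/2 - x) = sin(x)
Yes, this is an identity.

Claim: cos(π/2 - x) = sin(x).
Reasoning: Use cos(u - v) = cos(u)cos(v) + sin(u)sin(v) with u = π/2, v = x: cos(π/2)cos(x) + sin(π/2)sin(x) = 0·cos(x) + 1·sin(x) = sin(x).
So the two sides agree for every real x for which both sides are defined.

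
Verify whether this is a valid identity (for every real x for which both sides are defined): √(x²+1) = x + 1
Claim: √(x²+1) = x + 1.
Test a specific point where both sides are defined: x = 5.
LHS = √(x²+1) ≈ 5.0990
RHS = x + 1 ≈ 6.0000
Since 5.0990 ≠ 6.0000, the equation fails at this point, so it cannot hold for every real x for which both sides are defined.
(x+1)² = x² + 2x + 1 ≠ x² + 1 unless x = 0.

Conclusion: No, this is NOT an identity.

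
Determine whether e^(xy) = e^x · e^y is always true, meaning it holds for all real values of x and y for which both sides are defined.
No, this is NOT an identity.

Claim: e^(xy) = e^x · e^y.
Test a specific point where both sides are defined: x = 1/2, y = 4.
LHS = e^(xy) ≈ 7.3891
RHS = e^x · e^y ≈ 90.0171
Since 7.3891 ≠ 90.0171, the equation fails at this point, so it cannot hold for all real values of x and y for which both sides are defined.
e^x · e^y = e^(x+y), not e^(xy).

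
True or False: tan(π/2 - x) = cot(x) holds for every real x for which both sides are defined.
Claim: tan(π/2 - x) = cot(x).
Reasoning: tan(π/2 - x) = sin(π/2 - x)/cos(π/2 - x) = cos(x)/sin(x) = cot(x), using the cofunction identities sin(π/2 - x) = cos(x) and cos(π/2 - x) = sin(x).
So the two sides agree for every real x for which both sides are defined.

Conclusion: True.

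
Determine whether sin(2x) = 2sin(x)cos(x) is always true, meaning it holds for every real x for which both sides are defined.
Yes, this is an identity.

Claim: sin(2x) = 2sin(x)cos(x).
Reasoning: Put y = x in the addition formula sin(x+y) = sin(x)cos(y) + cos(x)sin(y): sin(2x) = sin(x)cos(x) + cos(x)sin(x) = 2sin(x)cos(x).
So the two sides agree for every real x for which both sides are defined.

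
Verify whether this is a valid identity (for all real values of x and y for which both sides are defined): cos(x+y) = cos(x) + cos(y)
Claim: cos(x+y) = cos(x) + cos(y).
Test a specific point where both sides are defined: x = π/2, y = π.
LHS = cos(x+y) ≈ 0.0000
RHS = cos(x) + cos(y) ≈ -1.0000
Since 0.0000 ≠ -1.0000, the equation fails at this point, so it cannot hold for all real values of x and y for which both sides are defined.
The correct expansion is cos(x+y) = cos(x)cos(y) - sin(x)sin(y); cosine is not additive.

Conclusion: No, this is NOT an identity.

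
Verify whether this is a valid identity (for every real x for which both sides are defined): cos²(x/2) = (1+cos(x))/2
Yes, this is an identity.

Claim: cos²(x/2) = (1+cos(x))/2.
Reasoning: Use cos(2θ) = 2cos²θ - 1 with θ = x/2: cos(x) = 2cos²(x/2) - 1. Solving for cos²(x/2) gives (1 + cos(x))/2.
So the two sides agree for every real x for which both sides are defined.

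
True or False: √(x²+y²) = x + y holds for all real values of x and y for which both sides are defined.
Claim: √(x²+y²) = x + y.
Test a specific point where both sides are defined: x = 5, y = 3.
LHS = √(x²+y²) ≈ 5.8310
RHS = x + y ≈ 8.0000
Since 5.8310 ≠ 8.0000, the equation fails at this point, so it cannot hold for all real values of x and y for which both sides are defined.
(x+y)² = x² + 2xy + y², not x² + y², so the square root does not split this way.

Conclusion: False.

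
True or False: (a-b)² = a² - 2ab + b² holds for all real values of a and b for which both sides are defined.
True.

Claim: (a-b)² = a² - 2ab + b².
Reasoning: Expand: (a-b)² = (a-b)(a-b) = a·a - a·b - b·a + b·b = a² - 2ab + b².
So the two sides agree for all real values of a and b for which both sides are defined.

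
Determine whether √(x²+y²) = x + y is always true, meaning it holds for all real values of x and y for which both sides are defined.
Claim: √(x²+y²) = x + y.
Test a specific point where both sides are defined: x = 5, y = 2.
LHS = √(x²+y²) ≈ 5.3852
RHS = x + y ≈ 7.0000
Since 5.3852 ≠ 7.0000, the equation fails at this point, so it cannot hold for all real values of x and y for which both sides are defined.
(x+y)² = x² + 2xy + y², not x² + y², so the square root does not split this way.

Conclusion: No, this is NOT an identity.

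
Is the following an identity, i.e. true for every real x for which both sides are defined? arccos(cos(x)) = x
No, this is NOT an identity.

Claim: arccos(cos(x)) = x.
Test a specific point where both sides are defined: x = -π/2.
LHS = arccos(cos(x)) ≈ 1.5708
RHS = x ≈ -1.5708
Since 1.5708 ≠ -1.5708, the equation fails at this point, so it cannot hold for every real x for which both sides are defined.
arccos only returns values in [0, π], so arccos(cos(x)) = x holds only for x in that interval, not for all real x.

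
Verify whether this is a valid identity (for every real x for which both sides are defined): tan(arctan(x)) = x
Yes, this is an identity.

Claim: tan(arctan(x)) = x.
Reasoning: For every real x, arctan(x) is by definition the angle in (-π/2, π/2) whose tangent equals x. Taking the tangent of that angle returns x.
So the two sides agree for every real x for which both sides are defined.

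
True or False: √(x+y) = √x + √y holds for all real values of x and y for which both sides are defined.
Claim: √(x+y) = √x + √y.
Test a specific point where both sides are defined: x = 1/2, y = 1.
LHS = √(x+y) ≈ 1.2247
RHS = √x + √y ≈ 1.7071
Since 1.2247 ≠ 1.7071, the equation fails at this point, so it cannot hold for all real values of x and y for which both sides are defined.
Squaring the right side gives x + 2√(xy) + y, not x + y.

Conclusion: False.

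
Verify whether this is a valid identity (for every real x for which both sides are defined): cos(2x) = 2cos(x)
Claim: cos(2x) = 2cos(x).
Test a specific point where both sides are defined: x = 2π/3.
LHS = cos(2x) ≈ -0.5000
RHS = 2cos(x) ≈ -1.0000
Since -0.5000 ≠ -1.0000, the equation fails at this point, so it cannot hold for every real x for which both sides are defined.
The correct double-angle formula is cos(2x) = cos²x - sin²x.

Conclusion: No, this is NOT an identity.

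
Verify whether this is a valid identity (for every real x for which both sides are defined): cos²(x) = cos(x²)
No, this is NOT an identity.

Claim: cos²(x) = cos(x²).
Test a specific point where both sides are defined: x = π/6.
LHS = cos²(x) ≈ 0.7500
RHS = cos(x²) ≈ 0.9627
Since 0.7500 ≠ 0.9627, the equation fails at this point, so it cannot hold for every real x for which both sides are defined.
cos²(x) means (cos x)², squaring the output; cos(x²) squares the input. These are different functions.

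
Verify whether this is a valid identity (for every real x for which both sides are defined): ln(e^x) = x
Yes, this is an identity.

Claim: ln(e^x) = x.
Reasoning: ln is the inverse of the exponential: ln(e^x) asks for the exponent p with e^p = e^x, and since e^p is one-to-one that exponent is p = x.
So the two sides agree for every real x for which both sides are defined.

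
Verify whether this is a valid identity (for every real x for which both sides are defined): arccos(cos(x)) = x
Claim: arccos(cos(x)) = x.
Test a specific point where both sides are defined: x = -π/3.
LHS = arccos(cos(x)) ≈ 1.0472
RHS = x ≈ -1.0472
Since 1.0472 ≠ -1.0472, the equation fails at this point, so it cannot hold for every real x for which both sides are defined.
arccos only returns values in [0, π], so arccos(cos(x)) = x holds only for x in that interval, not for all real x.

Conclusion: No, this is NOT an identity.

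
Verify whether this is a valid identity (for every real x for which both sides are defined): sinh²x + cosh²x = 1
No, this is NOT an identity.

Claim: sinh²x + cosh²x = 1.
Test a specific point where both sides are defined: x = -1.
LHS = sinh²x + cosh²x ≈ 3.7622
RHS = 1 ≈ 1.0000
Since 3.7622 ≠ 1.0000, the equation fails at this point, so it cannot hold for every real x for which both sides are defined.
The correct hyperbolic identity is cosh²x - sinh²x = 1 (a difference); the sum sinh²x + cosh²x equals cosh(2x).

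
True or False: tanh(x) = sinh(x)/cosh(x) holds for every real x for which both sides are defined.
Claim: tanh(x) = sinh(x)/cosh(x).
Reasoning: tanh(x) is defined as sinh(x)/cosh(x) = (e^x - e^-x)/(e^x + e^-x); cosh(x) ≥ 1 is never zero, so this holds for every real x.
So the two sides agree for every real x for which both sides are defined.

Conclusion: True.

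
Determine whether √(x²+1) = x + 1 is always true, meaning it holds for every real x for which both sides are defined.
No, this is NOT an identity.

Claim: √(x²+1) = x + 1.
Test a specific point where both sides are defined: x = 5.
LHS = √(x²+1) ≈ 5.0990
RHS = x + 1 ≈ 6.0000
Since 5.0990 ≠ 6.0000, the equation fails at this point, so it cannot hold for every real x for which both sides are defined.
(x+1)² = x² + 2x + 1 ≠ x² + 1 unless x = 0.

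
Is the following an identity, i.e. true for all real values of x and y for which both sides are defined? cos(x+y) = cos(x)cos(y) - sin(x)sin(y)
Claim: cos(x+y) = cos(x)cos(y) - sin(x)sin(y).
Reasoning: By Euler's formula e^(i(x+y)) = e^(ix)·e^(iy) = (cos x + i·sin x)(cos y + i·sin y). The real part of the left side is cos(x+y); the real part of the product is cos(x)cos(y) - sin(x)sin(y) (since i·i = -1).
So the two sides agree for all real values of x and y for which both sides are defined.

Conclusion: Yes, this is an identity.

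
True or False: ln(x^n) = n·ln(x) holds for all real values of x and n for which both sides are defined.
Claim: ln(x^n) = n·ln(x).
Reasoning: The right side requires x > 0. For x > 0, x^n = (e^(ln x))^n = e^(n·ln x), so taking ln of both sides gives ln(x^n) = n·ln(x).
So the two sides agree for all real values of x and n for which both sides are defined.

Conclusion: True.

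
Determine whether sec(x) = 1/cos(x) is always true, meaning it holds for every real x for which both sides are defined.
Yes, this is an identity.

Claim: sec(x) = 1/cos(x).
Reasoning: sec(x) is by definition the reciprocal of cos(x), wherever cos(x) ≠ 0.
So the two sides agree for every real x for which both sides are defined.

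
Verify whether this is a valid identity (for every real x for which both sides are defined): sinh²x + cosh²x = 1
Claim: sinh²x + cosh²x = 1.
Test a specific point where both sides are defined: x = 3.
LHS = sinh²x + cosh²x ≈ 201.7156
RHS = 1 ≈ 1.0000
Since 201.7156 ≠ 1.0000, the equation fails at this point, so it cannot hold for every real x for which both sides are defined.
The correct hyperbolic identity is cosh²x - sinh²x = 1 (a difference); the sum sinh²x + cosh²x equals cosh(2x).

Conclusion: No, this is NOT an identity.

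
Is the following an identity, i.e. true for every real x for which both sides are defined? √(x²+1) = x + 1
No, this is NOT an identity.

Claim: √(x²+1) = x + 1.
Test a specific point where both sides are defined: x = 1.
LHS = √(x²+1) ≈ 1.4142
RHS = x + 1 ≈ 2.0000
Since 1.4142 ≠ 2.0000, the equation fails at this point, so it cannot hold for every real x for which both sides are defined.
(x+1)² = x² + 2x + 1 ≠ x² + 1 unless x = 0.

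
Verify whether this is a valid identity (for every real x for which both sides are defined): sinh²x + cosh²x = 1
No, this is NOT an identity.

Claim: sinh²x + cosh²x = 1.
Test a specific point where both sides are defined: x = -1.
LHS = sinh²x + cosh²x ≈ 3.7622
RHS = 1 ≈ 1.0000
Since 3.7622 ≠ 1.0000, the equation fails at this point, so it cannot hold for every real x for which both sides are defined.
The correct hyperbolic identity is cosh²x - sinh²x = 1 (a difference); the sum sinh²x + cosh²x equals cosh(2x).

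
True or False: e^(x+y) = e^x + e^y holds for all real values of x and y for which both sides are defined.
Claim: e^(x+y) = e^x + e^y.
Test a specific point where both sides are defined: x = 2, y = 1/2.
LHS = e^(x+y) ≈ 12.1825
RHS = e^x + e^y ≈ 9.0378
Since 12.1825 ≠ 9.0378, the equation fails at this point, so it cannot hold for all real values of x and y for which both sides are defined.
The correct rule is e^(x+y) = e^x · e^y (a product, not a sum).

Conclusion: False.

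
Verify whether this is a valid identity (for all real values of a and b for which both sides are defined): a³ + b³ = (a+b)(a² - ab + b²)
Yes, this is an identity.

Claim: a³ + b³ = (a+b)(a² - ab + b²).
Reasoning: Expand the right side: (a+b)(a² - ab + b²) = a³ - a²b + ab² + a²b - ab² + b³ = a³ + b³ (the middle terms cancel in pairs).
So the two sides agree for all real values of a and b for which both sides are defined.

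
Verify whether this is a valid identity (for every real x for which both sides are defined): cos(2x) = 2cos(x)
No, this is NOT an identity.

Claim: cos(2x) = 2cos(x).
Test a specific point where both sides are defined: x = π/4.
LHS = cos(2x) ≈ 0.0000
RHS = 2cos(x) ≈ 1.4142
Since 0.0000 ≠ 1.4142, the equation fails at this point, so it cannot hold for every real x for which both sides are defined.
The correct double-angle formula is cos(2x) = cos²x - sin²x.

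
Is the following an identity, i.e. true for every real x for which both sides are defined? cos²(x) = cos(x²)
Claim: cos²(x) = cos(x²).
Test a specific point where both sides are defined: x = π/2.
LHS = cos²(x) ≈ 0.0000
RHS = cos(x²) ≈ -0.7812
Since 0.0000 ≠ -0.7812, the equation fails at this point, so it cannot hold for every real x for which both sides are defined.
cos²(x) means (cos x)², squaring the output; cos(x²) squares the input. These are different functions.

Conclusion: No, this is NOT an identity.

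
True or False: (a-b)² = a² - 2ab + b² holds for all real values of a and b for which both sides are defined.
Claim: (a-b)² = a² - 2ab + b².
Reasoning: Expand: (a-b)² = (a-b)(a-b) = a·a - a·b - b·a + b·b = a² - 2ab + b².
So the two sides agree for all real values of a and b for which both sides are defined.

Conclusion: True.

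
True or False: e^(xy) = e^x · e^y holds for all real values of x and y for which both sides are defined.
Claim: e^(xy) = e^x · e^y.
Test a specific point where both sides are defined: x = 4, y = 1.
LHS = e^(xy) ≈ 54.5982
RHS = e^x · e^y ≈ 148.4132
Since 54.5982 ≠ 148.4132, the equation fails at this point, so it cannot hold for all real values of x and y for which both sides are defined.
e^x · e^y = e^(x+y), not e^(xy).

Conclusion: False.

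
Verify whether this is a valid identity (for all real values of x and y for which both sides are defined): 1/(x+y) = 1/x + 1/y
Claim: 1/(x+y) = 1/x + 1/y.
Test a specific point where both sides are defined: x = 1/2, y = 1/2.
LHS = 1/(x+y) ≈ 1.0000
RHS = 1/x + 1/y ≈ 4.0000
Since 1.0000 ≠ 4.0000, the equation fails at this point, so it cannot hold for all real values of x and y for which both sides are defined.
1/x + 1/y = (x+y)/(xy), which is not 1/(x+y).

Conclusion: No, this is NOT an identity.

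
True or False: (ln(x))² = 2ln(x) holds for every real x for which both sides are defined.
False.

Claim: (ln(x))² = 2ln(x).
Test a specific point where both sides are defined: x = 2.
LHS = (ln(x))² ≈ 0.4805
RHS = 2ln(x) ≈ 1.3863
Since 0.4805 ≠ 1.3863, the equation fails at this point, so it cannot hold for every real x for which both sides are defined.
2ln(x) equals ln(x²), which is not the same as (ln x)².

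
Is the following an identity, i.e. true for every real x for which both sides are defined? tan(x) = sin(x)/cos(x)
Claim: tan(x) = sin(x)/cos(x).
Reasoning: For an angle x whose terminal point on the unit circle is (cos x, sin x), tan(x) is defined as the ratio (second coordinate)/(first coordinate) = sin(x)/cos(x), wherever cos(x) ≠ 0.
So the two sides agree for every real x for which both sides are defined.

Conclusion: Yes, this is an identity.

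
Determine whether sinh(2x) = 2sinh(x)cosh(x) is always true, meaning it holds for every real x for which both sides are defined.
Claim: sinh(2x) = 2sinh(x)cosh(x).
Reasoning: 2sinh(x)cosh(x) = 2 · (e^x - e^-x)/2 · (e^x + e^-x)/2 = (e^(2x) - e^(-2x))/2 = sinh(2x).
So the two sides agree for every real x for which both sides are defined.

Conclusion: Yes, this is an identity.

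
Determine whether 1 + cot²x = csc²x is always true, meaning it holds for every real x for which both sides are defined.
Claim: 1 + cot²x = csc²x.
Reasoning: Start from sin²x + cos²x = 1 and divide every term by sin²x (allowed wherever cot x and csc x are defined): 1 + cot²x = 1/sin²x = csc²x.
So the two sides agree for every real x for which both sides are defined.

Conclusion: Yes, this is an identity.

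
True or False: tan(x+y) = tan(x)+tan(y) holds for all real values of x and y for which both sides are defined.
False.

Claim: tan(x+y) = tan(x)+tan(y).
Test a specific point where both sides are defined: x = π/4, y = 2π/3.
LHS = tan(x+y) ≈ -0.2679
RHS = tan(x)+tan(y) ≈ -0.7321
Since -0.2679 ≠ -0.7321, the equation fails at this point, so it cannot hold for all real values of x and y for which both sides are defined.
The correct formula is tan(x+y) = (tan(x) + tan(y))/(1 - tan(x)tan(y)).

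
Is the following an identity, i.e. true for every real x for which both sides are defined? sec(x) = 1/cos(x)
Claim: sec(x) = 1/cos(x).
Reasoning: sec(x) is by definition the reciprocal of cos(x), wherever cos(x) ≠ 0.
So the two sides agree for every real x for which both sides are defined.

Conclusion: Yes, this is an identity.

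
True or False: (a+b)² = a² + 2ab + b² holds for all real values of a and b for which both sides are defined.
True.

Claim: (a+b)² = a² + 2ab + b².
Reasoning: Expand: (a+b)² = (a+b)(a+b) = a·a + a·b + b·a + b·b = a² + 2ab + b².
So the two sides agree for all real values of a and b for which both sides are defined.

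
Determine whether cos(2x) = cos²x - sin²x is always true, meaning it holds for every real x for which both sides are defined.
Claim: cos(2x) = cos²x - sin²x.
Reasoning: Put y = x in the addition formula cos(x+y) = cos(x)cos(y) - sin(x)sin(y): cos(2x) = cos²x - sin²x.
So the two sides agree for every real x for which both sides are defined.

Conclusion: Yes, this is an identity.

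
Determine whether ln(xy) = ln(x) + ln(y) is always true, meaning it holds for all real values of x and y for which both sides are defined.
Claim: ln(xy) = ln(x) + ln(y).
Reasoning: Both sides are simultaneously defined only when x, y > 0. Write x = e^p, y = e^q (p = ln x, q = ln y). Then xy = e^p · e^q = e^(p+q), so ln(xy) = p + q = ln(x) + ln(y).
So the two sides agree for all real values of x and y for which both sides are defined.

Conclusion: Yes, this is an identity.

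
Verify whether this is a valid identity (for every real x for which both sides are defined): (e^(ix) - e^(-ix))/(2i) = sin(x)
Claim: (e^(ix) - e^(-ix))/(2i) = sin(x).
Reasoning: By Euler's formula e^(ix) = cos(x) + i·sin(x) and e^(-ix) = cos(x) - i·sin(x). Subtracting cancels the cosine terms: e^(ix) - e^(-ix) = 2i·sin(x); divide by 2i.
So the two sides agree for every real x for which both sides are defined.

Conclusion: Yes, this is an identity.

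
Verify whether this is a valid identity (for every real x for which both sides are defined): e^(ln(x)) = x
Yes, this is an identity.

Claim: e^(ln(x)) = x.
Reasoning: For x > 0, ln(x) is by definition the exponent p such that e^p = x. Raising e to that exponent therefore returns x: e^(ln x) = x.
So the two sides agree for every real x for which both sides are defined.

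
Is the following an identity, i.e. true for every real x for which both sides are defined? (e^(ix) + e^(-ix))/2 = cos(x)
Claim: (e^(ix) + e^(-ix))/2 = cos(x).
Reasoning: By Euler's formula e^(ix) = cos(x) + i·sin(x) and e^(-ix) = cos(x) - i·sin(x). Adding cancels the sine terms: e^(ix) + e^(-ix) = 2cos(x); divide by 2.
So the two sides agree for every real x for which both sides are defined.

Conclusion: Yes, this is an identity.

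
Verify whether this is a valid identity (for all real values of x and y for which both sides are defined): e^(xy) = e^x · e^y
No, this is NOT an identity.

Claim: e^(xy) = e^x · e^y.
Test a specific point where both sides are defined: x = 4, y = -1.
LHS = e^(xy) ≈ 0.0183
RHS = e^x · e^y ≈ 20.0855
Since 0.0183 ≠ 20.0855, the equation fails at this point, so it cannot hold for all real values of x and y for which both sides are defined.
e^x · e^y = e^(x+y), not e^(xy).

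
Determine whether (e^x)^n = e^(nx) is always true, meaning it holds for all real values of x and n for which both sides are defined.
Yes, this is an identity.

Claim: (e^x)^n = e^(nx).
Reasoning: e^x is a positive real number, and for a positive base B and real exponent n, B^n = e^(n·ln B). With B = e^x, ln B = x, so (e^x)^n = e^(n·x).
So the two sides agree for all real values of x and n for which both sides are defined.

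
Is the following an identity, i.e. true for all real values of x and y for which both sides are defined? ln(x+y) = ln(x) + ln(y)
No, this is NOT an identity.

Claim: ln(x+y) = ln(x) + ln(y).
Test a specific point where both sides are defined: x = 1/2, y = 1/2.
LHS = ln(x+y) ≈ 0.0000
RHS = ln(x) + ln(y) ≈ -1.3863
Since 0.0000 ≠ -1.3863, the equation fails at this point, so it cannot hold for all real values of x and y for which both sides are defined.
ln(x) + ln(y) = ln(xy), not ln(x+y).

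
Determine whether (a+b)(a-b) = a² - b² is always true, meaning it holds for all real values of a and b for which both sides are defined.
Yes, this is an identity.

Claim: (a+b)(a-b) = a² - b².
Reasoning: Expand: (a+b)(a-b) = a² - ab + ba - b² = a² - b² (the cross terms cancel).
So the two sides agree for all real values of a and b for which both sides are defined.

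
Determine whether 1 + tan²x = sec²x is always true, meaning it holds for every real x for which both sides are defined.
Claim: 1 + tan²x = sec²x.
Reasoning: Start from sin²x + cos²x = 1 and divide every term by cos²x (allowed wherever tan x and sec x are defined): tan²x + 1 = 1/cos²x = sec²x.
So the two sides agree for every real x for which both sides are defined.

Conclusion: Yes, this is an identity.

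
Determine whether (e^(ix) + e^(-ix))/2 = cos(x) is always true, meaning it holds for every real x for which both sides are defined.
Claim: (e^(ix) + e^(-ix))/2 = cos(x).
Reasoning: By Euler's formula e^(ix) = cos(x) + i·sin(x) and e^(-ix) = cos(x) - i·sin(x). Adding cancels the sine terms: e^(ix) + e^(-ix) = 2cos(x); divide by 2.
So the two sides agree for every real x for which both sides are defined.

Conclusion: Yes, this is an identity.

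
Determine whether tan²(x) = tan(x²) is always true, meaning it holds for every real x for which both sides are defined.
Claim: tan²(x) = tan(x²).
Test a specific point where both sides are defined: x = -π/3.
LHS = tan²(x) ≈ 3.0000
RHS = tan(x²) ≈ 1.9485
Since 3.0000 ≠ 1.9485, the equation fails at this point, so it cannot hold for every real x for which both sides are defined.
tan²(x) means (tan x)², squaring the output; tan(x²) squares the input. These are different functions.

Conclusion: No, this is NOT an identity.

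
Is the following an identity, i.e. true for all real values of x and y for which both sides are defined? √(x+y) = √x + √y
Claim: √(x+y) = √x + √y.
Test a specific point where both sides are defined: x = 1/2, y = 3.
LHS = √(x+y) ≈ 1.8708
RHS = √x + √y ≈ 2.4392
Since 1.8708 ≠ 2.4392, the equation fails at this point, so it cannot hold for all real values of x and y for which both sides are defined.
Squaring the right side gives x + 2√(xy) + y, not x + y.

Conclusion: No, this is NOT an identity.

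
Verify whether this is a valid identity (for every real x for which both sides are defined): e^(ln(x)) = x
Claim: e^(ln(x)) = x.
Reasoning: For x > 0, ln(x) is by definition the exponent p such that e^p = x. Raising e to that exponent therefore returns x: e^(ln x) = x.
So the two sides agree for every real x for which both sides are defined.

Conclusion: Yes, this is an identity.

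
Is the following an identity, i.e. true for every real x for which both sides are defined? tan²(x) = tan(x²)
Claim: tan²(x) = tan(x²).
Test a specific point where both sides are defined: x = 2π/3.
LHS = tan²(x) ≈ 3.0000
RHS = tan(x²) ≈ 2.9590
Since 3.0000 ≠ 2.9590, the equation fails at this point, so it cannot hold for every real x for which both sides are defined.
tan²(x) means (tan x)², squaring the output; tan(x²) squares the input. These are different functions.

Conclusion: No, this is NOT an identity.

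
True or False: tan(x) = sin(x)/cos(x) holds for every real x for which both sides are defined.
True.

Claim: tan(x) = sin(x)/cos(x).
Reasoning: For an angle x whose terminal point on the unit circle is (cos x, sin x), tan(x) is defined as the ratio (second coordinate)/(first coordinate) = sin(x)/cos(x), wherever cos(x) ≠ 0.
So the two sides agree for every real x for which both sides are defined.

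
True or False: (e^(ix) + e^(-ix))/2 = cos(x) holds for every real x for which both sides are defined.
True.

Claim: (e^(ix) + e^(-ix))/2 = cos(x).
Reasoning: By Euler's formula e^(ix) = cos(x) + i·sin(x) and e^(-ix) = cos(x) - i·sin(x). Adding cancels the sine terms: e^(ix) + e^(-ix) = 2cos(x); divide by 2.
So the two sides agree for every real x for which both sides are defined.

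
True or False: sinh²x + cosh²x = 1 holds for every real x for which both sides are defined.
False.

Claim: sinh²x + cosh²x = 1.
Test a specific point where both sides are defined: x = -3.
LHS = sinh²x + cosh²x ≈ 201.7156
RHS = 1 ≈ 1.0000
Since 201.7156 ≠ 1.0000, the equation fails at this point, so it cannot hold for every real x for which both sides are defined.
The correct hyperbolic identity is cosh²x - sinh²x = 1 (a difference); the sum sinh²x + cosh²x equals cosh(2x).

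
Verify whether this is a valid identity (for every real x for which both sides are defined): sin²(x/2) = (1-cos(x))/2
Yes, this is an identity.

Claim: sin²(x/2) = (1-cos(x))/2.
Reasoning: Use cos(2θ) = 1 - 2sin²θ with θ = x/2: cos(x) = 1 - 2sin²(x/2). Solving for sin²(x/2) gives (1 - cos(x))/2.
So the two sides agree for every real x for which both sides are defined.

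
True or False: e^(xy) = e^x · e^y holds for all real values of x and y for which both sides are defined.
Claim: e^(xy) = e^x · e^y.
Test a specific point where both sides are defined: x = -3, y = -3.
LHS = e^(xy) ≈ 8103.0839
RHS = e^x · e^y ≈ 0.0025
Since 8103.0839 ≠ 0.0025, the equation fails at this point, so it cannot hold for all real values of x and y for which both sides are defined.
e^x · e^y = e^(x+y), not e^(xy).

Conclusion: False.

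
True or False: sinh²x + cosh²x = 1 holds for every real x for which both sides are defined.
False.

Claim: sinh²x + cosh²x = 1.
Test a specific point where both sides are defined: x = 1.
LHS = sinh²x + cosh²x ≈ 3.7622
RHS = 1 ≈ 1.0000
Since 3.7622 ≠ 1.0000, the equation fails at this point, so it cannot hold for every real x for which both sides are defined.
The correct hyperbolic identity is cosh²x - sinh²x = 1 (a difference); the sum sinh²x + cosh²x equals cosh(2x).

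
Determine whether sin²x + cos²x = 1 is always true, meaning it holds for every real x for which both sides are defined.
Claim: sin²x + cos²x = 1.
Reasoning: The point (cos x, sin x) lies on the unit circle X² + Y² = 1, so cos²x + sin²x = 1 for every real x.
So the two sides agree for every real x for which both sides are defined.

Conclusion: Yes, this is an identity.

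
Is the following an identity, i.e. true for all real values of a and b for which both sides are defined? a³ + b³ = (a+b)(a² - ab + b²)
Yes, this is an identity.

Claim: a³ + b³ = (a+b)(a² - ab + b²).
Reasoning: Expand the right side: (a+b)(a² - ab + b²) = a³ - a²b + ab² + a²b - ab² + b³ = a³ + b³ (the middle terms cancel in pairs).
So the two sides agree for all real values of a and b for which both sides are defined.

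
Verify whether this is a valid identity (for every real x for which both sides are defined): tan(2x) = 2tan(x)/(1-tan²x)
Claim: tan(2x) = 2tan(x)/(1-tan²x).
Reasoning: tan(2x) = sin(2x)/cos(2x) = 2sin(x)cos(x) / (cos²x - sin²x). Divide numerator and denominator by cos²x: 2tan(x) / (1 - tan²x).
So the two sides agree for every real x for which both sides are defined.

Conclusion: Yes, this is an identity.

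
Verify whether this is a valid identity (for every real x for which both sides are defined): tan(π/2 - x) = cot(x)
Claim: tan(π/2 - x) = cot(x).
Reasoning: tan(π/2 - x) = sin(π/2 - x)/cos(π/2 - x) = cos(x)/sin(x) = cot(x), using the cofunction identities sin(π/2 - x) = cos(x) and cos(π/2 - x) = sin(x).
So the two sides agree for every real x for which both sides are defined.

Conclusion: Yes, this is an identity.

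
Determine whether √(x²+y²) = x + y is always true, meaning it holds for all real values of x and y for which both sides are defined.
No, this is NOT an identity.

Claim: √(x²+y²) = x + y.
Test a specific point where both sides are defined: x = -3, y = 3/2.
LHS = √(x²+y²) ≈ 3.3541
RHS = x + y ≈ -1.5000
Since 3.3541 ≠ -1.5000, the equation fails at this point, so it cannot hold for all real values of x and y for which both sides are defined.
(x+y)² = x² + 2xy + y², not x² + y², so the square root does not split this way.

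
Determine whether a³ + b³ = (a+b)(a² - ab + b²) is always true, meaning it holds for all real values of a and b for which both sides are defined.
Claim: a³ + b³ = (a+b)(a² - ab + b²).
Reasoning: Expand the right side: (a+b)(a² - ab + b²) = a³ - a²b + ab² + a²b - ab² + b³ = a³ + b³ (the middle terms cancel in pairs).
So the two sides agree for all real values of a and b for which both sides are defined.

Conclusion: Yes, this is an identity.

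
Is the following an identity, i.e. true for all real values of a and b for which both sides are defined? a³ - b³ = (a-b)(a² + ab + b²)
Claim: a³ - b³ = (a-b)(a² + ab + b²).
Reasoning: Expand the right side: (a-b)(a² + ab + b²) = a³ + a²b + ab² - a²b - ab² - b³ = a³ - b³ (the middle terms cancel in pairs).
So the two sides agree for all real values of a and b for which both sides are defined.

Conclusion: Yes, this is an identity.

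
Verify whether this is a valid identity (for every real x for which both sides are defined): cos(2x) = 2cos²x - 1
Yes, this is an identity.

Claim: cos(2x) = 2cos²x - 1.
Reasoning: cos(2x) = cos²x - sin²x. Replace sin²x by 1 - cos²x: cos²x - (1 - cos²x) = 2cos²x - 1.
So the two sides agree for every real x for which both sides are defined.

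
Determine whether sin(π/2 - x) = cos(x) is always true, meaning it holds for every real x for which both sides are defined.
Claim: sin(π/2 - x) = cos(x).
Reasoning: Use sin(u - v) = sin(u)cos(v) - cos(u)sin(v) with u = π/2, v = x: sin(π/2)cos(x) - cos(π/2)sin(x) = 1·cos(x) - 0·sin(x) = cos(x).
So the two sides agree for every real x for which both sides are defined.

Conclusion: Yes, this is an identity.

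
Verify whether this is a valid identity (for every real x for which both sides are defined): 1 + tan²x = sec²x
Claim: 1 + tan²x = sec²x.
Reasoning: Start from sin²x + cos²x = 1 and divide every term by cos²x (allowed wherever tan x and sec x are defined): tan²x + 1 = 1/cos²x = sec²x.
So the two sides agree for every real x for which both sides are defined.

Conclusion: Yes, this is an identity.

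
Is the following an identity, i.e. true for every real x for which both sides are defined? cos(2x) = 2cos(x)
Claim: cos(2x) = 2cos(x).
Test a specific point where both sides are defined: x = 2π/3.
LHS = cos(2x) ≈ -0.5000
RHS = 2cos(x) ≈ -1.0000
Since -0.5000 ≠ -1.0000, the equation fails at this point, so it cannot hold for every real x for which both sides are defined.
The correct double-angle formula is cos(2x) = cos²x - sin²x.

Conclusion: No, this is NOT an identity.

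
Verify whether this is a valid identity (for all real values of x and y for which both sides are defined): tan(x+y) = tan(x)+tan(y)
No, this is NOT an identity.

Claim: tan(x+y) = tan(x)+tan(y).
Test a specific point where both sides are defined: x = -π/3, y = -π/3.
LHS = tan(x+y) ≈ 1.7321
RHS = tan(x)+tan(y) ≈ -3.4641
Since 1.7321 ≠ -3.4641, the equation fails at this point, so it cannot hold for all real values of x and y for which both sides are defined.
The correct formula is tan(x+y) = (tan(x) + tan(y))/(1 - tan(x)tan(y)).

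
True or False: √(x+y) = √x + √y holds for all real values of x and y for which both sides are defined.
Claim: √(x+y) = √x + √y.
Test a specific point where both sides are defined: x = 4, y = 1/2.
LHS = √(x+y) ≈ 2.1213
RHS = √x + √y ≈ 2.7071
Since 2.1213 ≠ 2.7071, the equation fails at this point, so it cannot hold for all real values of x and y for which both sides are defined.
Squaring the right side gives x + 2√(xy) + y, not x + y.

Conclusion: False.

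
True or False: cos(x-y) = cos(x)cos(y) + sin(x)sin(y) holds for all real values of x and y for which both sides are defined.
True.

Claim: cos(x-y) = cos(x)cos(y) + sin(x)sin(y).
Reasoning: Replace y by -y in cos(x+y) = cos(x)cos(y) - sin(x)sin(y) and use cos(-y) = cos(y), sin(-y) = -sin(y): cos(x-y) = cos(x)cos(y) + sin(x)sin(y).
So the two sides agree for all real values of x and y for which both sides are defined.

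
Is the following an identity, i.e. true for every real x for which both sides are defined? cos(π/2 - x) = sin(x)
Claim: cos(π/2 - x) = sin(x).
Reasoning: Use cos(u - v) = cos(u)cos(v) + sin(u)sin(v) with u = π/2, v = x: cos(π/2)cos(x) + sin(π/2)sin(x) = 0·cos(x) + 1·sin(x) = sin(x).
So the two sides agree for every real x for which both sides are defined.

Conclusion: Yes, this is an identity.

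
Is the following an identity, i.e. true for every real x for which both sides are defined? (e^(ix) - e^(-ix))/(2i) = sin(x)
Claim: (e^(ix) - e^(-ix))/(2i) = sin(x).
Reasoning: By Euler's formula e^(ix) = cos(x) + i·sin(x) and e^(-ix) = cos(x) - i·sin(x). Subtracting cancels the cosine terms: e^(ix) - e^(-ix) = 2i·sin(x); divide by 2i.
So the two sides agree for every real x for which both sides are defined.

Conclusion: Yes, this is an identity.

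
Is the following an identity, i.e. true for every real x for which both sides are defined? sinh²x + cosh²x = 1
Claim: sinh²x + cosh²x = 1.
Test a specific point where both sides are defined: x = 1.
LHS = sinh²x + cosh²x ≈ 3.7622
RHS = 1 ≈ 1.0000
Since 3.7622 ≠ 1.0000, the equation fails at this point, so it cannot hold for every real x for which both sides are defined.
The correct hyperbolic identity is cosh²x - sinh²x = 1 (a difference); the sum sinh²x + cosh²x equals cosh(2x).

Conclusion: No, this is NOT an identity.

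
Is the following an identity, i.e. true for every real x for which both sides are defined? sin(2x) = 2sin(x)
No, this is NOT an identity.

Claim: sin(2x) = 2sin(x).
Test a specific point where both sides are defined: x = -π/4.
LHS = sin(2x) ≈ -1.0000
RHS = 2sin(x) ≈ -1.4142
Since -1.0000 ≠ -1.4142, the equation fails at this point, so it cannot hold for every real x for which both sides are defined.
The correct double-angle formula is sin(2x) = 2sin(x)cos(x).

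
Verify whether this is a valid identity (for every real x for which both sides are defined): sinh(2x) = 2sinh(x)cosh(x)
Claim: sinh(2x) = 2sinh(x)cosh(x).
Reasoning: 2sinh(x)cosh(x) = 2 · (e^x - e^-x)/2 · (e^x + e^-x)/2 = (e^(2x) - e^(-2x))/2 = sinh(2x).
So the two sides agree for every real x for which both sides are defined.

Conclusion: Yes, this is an identity.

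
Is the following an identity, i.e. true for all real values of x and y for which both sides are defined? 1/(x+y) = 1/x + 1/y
Claim: 1/(x+y) = 1/x + 1/y.
Test a specific point where both sides are defined: x = -2, y = -3.
LHS = 1/(x+y) ≈ -0.2000
RHS = 1/x + 1/y ≈ -0.8333
Since -0.2000 ≠ -0.8333, the equation fails at this point, so it cannot hold for all real values of x and y for which both sides are defined.
1/x + 1/y = (x+y)/(xy), which is not 1/(x+y).

Conclusion: No, this is NOT an identity.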